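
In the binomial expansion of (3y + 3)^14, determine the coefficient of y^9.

The general term is C(14,j)·(3y)^j·(3)^(14-j); the y^9 term has j = 9.
C(14,9) = 2002.
Coefficient = C(14,9) · 3^9 · 3^5 = 2002 · 19683 · 243 = 9575503938.

9575503938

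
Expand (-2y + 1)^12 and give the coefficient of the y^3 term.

The general term is C(12,j)·(-2y)^j·(1)^(12-j); the y^3 term has j = 3.
C(12,3) = 220.
Coefficient = C(12,3) · (-2)^3 = 220 · (-8) = -1760.

-1760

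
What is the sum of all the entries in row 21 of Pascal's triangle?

2097152

Setting x = 1 in (1+x)^21 gives Σ C(21,i) = 2^21 = 2097152.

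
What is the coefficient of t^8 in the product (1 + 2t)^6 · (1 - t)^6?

Coefficient of t^8 = Σ_{j} C(6,j)·2^j·C(6,8-j)·(-1)^(8-j) for j from 2 to 6.
= 60 + (-960) + 3600 + (-3840) + 960 = -180.

-180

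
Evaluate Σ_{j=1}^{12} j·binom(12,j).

24576

Differentiating (1+x)^12 and setting x=1: Σ j·C(12,j) = 12·2^11 = 24576.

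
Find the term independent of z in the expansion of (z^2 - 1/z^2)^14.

-3432

General term: C(14,j)·(z^2)^j·(-1/z^2)^(14-j), with z-exponent 2j − 2(14−j) = 4j − 28.
Set 4j − 28 = 0: j = 7.
C(14,7) = 3432; 1^7 = 1; (-1)^7 = -1.
Coefficient = 3432 · 1 · (-1) = -3432.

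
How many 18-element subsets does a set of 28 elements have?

13123110

C(28,18) = C(28,10) by symmetry.
C(28,10) = (28·27·26·25·24·23·22·21·20·19) / 10! = 47621141568000 / 3628800 = 13123110.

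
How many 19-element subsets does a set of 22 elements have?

1540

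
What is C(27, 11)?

13037895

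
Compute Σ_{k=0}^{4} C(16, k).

1 + 16 + 120 + 560 + 1820 = 2517.

2517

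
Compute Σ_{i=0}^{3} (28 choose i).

1 + 28 + 378 + 3276 = 3683.

3683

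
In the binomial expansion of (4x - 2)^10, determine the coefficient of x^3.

-983040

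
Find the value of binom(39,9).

C(39,9) = (39·38·37·36·35·34·33·32·31) / 9! = 76899763100160 / 362880 = 211915132.

211915132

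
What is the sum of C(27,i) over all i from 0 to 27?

Setting x = 1 in (1+x)^27 gives Σ C(27,i) = 2^27 = 134217728.

134217728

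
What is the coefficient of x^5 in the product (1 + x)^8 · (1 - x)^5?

25

Coefficient of x^5 = Σ_{j} C(8,j)·1^j·C(5,5-j)·(-1)^(5-j) for j from 0 to 5.
= (-1) + 40 + (-280) + 560 + (-350) + 56 = 25.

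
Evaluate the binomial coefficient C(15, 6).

C(15,6) = (15·14·13·12·11·10) / 6! = 3603600 / 720 = 5005.

5005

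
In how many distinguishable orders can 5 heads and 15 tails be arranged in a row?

Choose positions for the heads: C(20,5) = 15504.

15504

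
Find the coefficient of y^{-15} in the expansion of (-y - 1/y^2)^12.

220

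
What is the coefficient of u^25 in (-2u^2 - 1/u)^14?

114688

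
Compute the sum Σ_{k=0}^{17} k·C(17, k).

Differentiating (1+x)^17 and setting x=1: Σ k·C(17,k) = 17·2^16 = 1114112.

1114112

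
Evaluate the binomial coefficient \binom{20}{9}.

167960

C(20,9) = (20·19·18·17·16·15·14·13·12) / 9! = 60949324800 / 362880 = 167960.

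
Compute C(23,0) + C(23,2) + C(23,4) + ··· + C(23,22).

Even-k terms of row 23 sum to 2^22 = 4194304.

4194304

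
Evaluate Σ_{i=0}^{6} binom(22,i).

1 + 22 + 231 + 1540 + 7315 + 26334 + 74613 = 110056.

110056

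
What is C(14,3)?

C(14,3) = (14·13·12) / 3! = 2184 / 6 = 364.

364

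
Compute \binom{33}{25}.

C(33,25) = C(33,8) by symmetry.
C(33,8) = (33·32·31·30·29·28·27·26) / 8! = 559809169920 / 40320 = 13884156.

13884156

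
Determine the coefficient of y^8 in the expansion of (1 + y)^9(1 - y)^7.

Coefficient of y^8 = Σ_{j} C(9,j)·1^j·C(7,8-j)·(-1)^(8-j) for j from 1 to 8.
= (-9) + 252 + (-1764) + 4410 + (-4410) + 1764 + (-252) + 9 = 0.

0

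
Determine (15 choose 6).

C(15,6) = (15·14·13·12·11·10) / 6! = 3603600 / 720 = 5005.

5005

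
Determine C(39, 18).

C(39,18) = (39·38·37·36·35·34·33·32·31·30·29·28·27·26·25·24·23·22) / 18! = 399246543793282239774720000 / 6402373705728000 = 62359143990.

62359143990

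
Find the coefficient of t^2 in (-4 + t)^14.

1526726656

The general term is C(14,j)·(-4)^j·(t)^(14-j); the t^2 term has j = 12.
C(14,12) = 91.
Coefficient = C(14,12) · (-4)^12 = 91 · 16777216 = 1526726656.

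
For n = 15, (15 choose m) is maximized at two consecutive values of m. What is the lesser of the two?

For odd n = 15, C(15,m) peaks at m = (n−1)/2 and (n+1)/2; the lesser is 7.

7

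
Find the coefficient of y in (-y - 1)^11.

The general term is C(11,j)·(-y)^j·(-1)^(11-j); the y^1 term has j = 1.
C(11,1) = 11.
Coefficient = C(11,1) · (-1)^1 = 11 · (-1) = -11.

-11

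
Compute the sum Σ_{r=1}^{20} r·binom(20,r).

10485760

Since r·C(20,r) = 20·C(19,r−1), the sum is 20·2^19 = 20·524288 = 10485760.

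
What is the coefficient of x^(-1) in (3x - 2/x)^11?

7185024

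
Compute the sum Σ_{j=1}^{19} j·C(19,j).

4980736

Since j·C(19,j) = 19·C(18,j−1), the sum is 19·2^18 = 19·262144 = 4980736.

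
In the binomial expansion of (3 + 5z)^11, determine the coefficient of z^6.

1754156250

The general term is C(11,j)·(3)^j·(5z)^(11-j); the z^6 term has j = 5.
C(11,5) = 462.
Coefficient = C(11,5) · 3^5 · 5^6 = 462 · 243 · 15625 = 1754156250.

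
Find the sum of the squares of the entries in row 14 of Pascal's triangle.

40116600

Σ C(14,j)² is the coefficient of x^14 in (1+x)^14(1+x)^14 = (1+x)^28, i.e. C(28,14) = 40116600.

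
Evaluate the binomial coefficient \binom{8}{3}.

56

C(8,3) = (8·7·6) / 3! = 336 / 6 = 56.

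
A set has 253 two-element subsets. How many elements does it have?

23

n(n−1)/2 = 253 ⇒ n(n−1) = 506. Since 23·22 = 506, n = 23.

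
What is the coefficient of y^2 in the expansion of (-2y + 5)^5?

The general term is C(5,j)·(-2y)^j·(5)^(5-j); the y^2 term has j = 2.
C(5,2) = 10.
Coefficient = C(5,2) · (-2)^2 · 5^3 = 10 · 4 · 125 = 5000.

5000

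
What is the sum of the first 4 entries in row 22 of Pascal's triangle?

1794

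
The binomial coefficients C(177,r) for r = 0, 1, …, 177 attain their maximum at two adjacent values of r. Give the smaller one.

88

For odd n = 177, C(177,r) peaks at r = (n−1)/2 and (n+1)/2; the smaller is 88.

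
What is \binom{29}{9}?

C(29,9) = (29·28·27·26·25·24·23·22·21) / 9! = 3634245014400 / 362880 = 10015005.

10015005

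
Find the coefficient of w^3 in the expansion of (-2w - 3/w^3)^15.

-50319360

General term: C(15,j)·(-2w)^j·(-3/w^3)^(15-j), with w-exponent 1j − 3(15−j) = 4j − 45.
Set 4j − 45 = 3: j = 12.
C(15,12) = 455; (-2)^12 = 4096; (-3)^3 = -27.
Coefficient = 455 · 4096 · (-27) = -50319360.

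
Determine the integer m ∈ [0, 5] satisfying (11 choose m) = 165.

3

C(11,m) increases on 0 ≤ m ≤ 5. C(11,2) = 55 and C(11,3) = 165, so m = 3.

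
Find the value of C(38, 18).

C(38,18) = (38·37·36·35·34·33·32·31·30·29·28·27·26·25·24·23·22·21) / 18! = 214978908196382744494080000 / 6402373705728000 = 33578000610.

33578000610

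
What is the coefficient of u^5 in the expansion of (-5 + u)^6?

-30

The general term is C(6,j)·(-5)^j·(u)^(6-j); the u^5 term has j = 1.
C(6,1) = 6.
Coefficient = C(6,1) · (-5)^1 = 6 · (-5) = -30.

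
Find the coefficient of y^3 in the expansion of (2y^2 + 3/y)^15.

6304858560

General term: C(15,j)·(2y^2)^j·(3/y)^(15-j), with y-exponent 2j − 1(15−j) = 3j − 15.
Set 3j − 15 = 3: j = 6.
C(15,6) = 5005; 2^6 = 64; 3^9 = 19683.
Coefficient = 5005 · 64 · 19683 = 6304858560.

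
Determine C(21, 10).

352716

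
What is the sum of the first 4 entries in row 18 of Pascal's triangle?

988

1 + 18 + 153 + 816 = 988.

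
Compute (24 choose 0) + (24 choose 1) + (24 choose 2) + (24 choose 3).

2325

1 + 24 + 276 + 2024 = 2325.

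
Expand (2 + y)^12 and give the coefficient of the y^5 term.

The general term is C(12,j)·(2)^j·(y)^(12-j); the y^5 term has j = 7.
C(12,7) = 792.
Coefficient = C(12,7) · 2^7 = 792 · 128 = 101376.

101376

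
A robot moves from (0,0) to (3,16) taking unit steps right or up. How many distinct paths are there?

969

Each path is a sequence of 19 steps with 3 rights: C(19,3) = 969.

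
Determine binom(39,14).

15084504396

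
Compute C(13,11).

C(13,11) = C(13,2) by symmetry.
C(13,2) = (13·12) / 2! = 156 / 2 = 78.

78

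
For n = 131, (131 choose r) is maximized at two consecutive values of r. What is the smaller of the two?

For odd n = 131, C(131,r) peaks at r = (n−1)/2 and (n+1)/2; the smaller is 65.

65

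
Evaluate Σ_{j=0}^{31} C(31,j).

2147483648

Setting x = 1 in (1+x)^31 gives Σ C(31,j) = 2^31 = 2147483648.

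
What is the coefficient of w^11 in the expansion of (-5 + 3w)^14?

-8060188500

The general term is C(14,j)·(-5)^j·(3w)^(14-j); the w^11 term has j = 3.
C(14,3) = 364.
Coefficient = C(14,3) · (-5)^3 · 3^11 = 364 · (-125) · 177147 = -8060188500.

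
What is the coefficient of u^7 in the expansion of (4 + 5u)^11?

The general term is C(11,j)·(4)^j·(5u)^(11-j); the u^7 term has j = 4.
C(11,4) = 330.
Coefficient = C(11,4) · 4^4 · 5^7 = 330 · 256 · 78125 = 6600000000.

6600000000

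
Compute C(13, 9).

715

C(13,9) = C(13,4) by symmetry.
C(13,4) = (13·12·11·10) / 4! = 17160 / 24 = 715.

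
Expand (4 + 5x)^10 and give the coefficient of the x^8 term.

The general term is C(10,j)·(4)^j·(5x)^(10-j); the x^8 term has j = 2.
C(10,2) = 45.
Coefficient = C(10,2) · 4^2 · 5^8 = 45 · 16 · 390625 = 281250000.

281250000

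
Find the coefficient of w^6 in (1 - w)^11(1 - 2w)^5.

36234

Coefficient of w^6 = Σ_{j} C(11,j)·(-1)^j·C(5,6-j)·(-2)^(6-j) for j from 1 to 6.
= 352 + 4400 + 13200 + 13200 + 4620 + 462 = 36234.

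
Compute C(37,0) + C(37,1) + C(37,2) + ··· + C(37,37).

137438953472

The entries of row 37 sum to 2^37 = 137438953472.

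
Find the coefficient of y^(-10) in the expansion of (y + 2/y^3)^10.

General term: C(10,j)·(y)^j·(2/y^3)^(10-j), with y-exponent 1j − 3(10−j) = 4j − 30.
Set 4j − 30 = -10: j = 5.
C(10,5) = 252; 1^5 = 1; 2^5 = 32.
Coefficient = 252 · 1 · 32 = 8064.

8064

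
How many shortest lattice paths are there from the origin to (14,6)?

Each path is a sequence of 20 steps with 14 rights: C(20,14) = 38760.

38760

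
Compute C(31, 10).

44352165

C(31,10) = (31·30·29·28·27·26·25·24·23·22) / 10! = 160945136352000 / 3628800 = 44352165.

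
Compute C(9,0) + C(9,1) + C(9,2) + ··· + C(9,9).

512

The entries of row 9 sum to 2^9 = 512.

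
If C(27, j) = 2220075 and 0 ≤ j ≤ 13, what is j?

C(27,j) increases on 0 ≤ j ≤ 13. C(27,7) = 888030 and C(27,8) = 2220075, so j = 8.

8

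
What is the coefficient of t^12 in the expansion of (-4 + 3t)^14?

The general term is C(14,j)·(-4)^j·(3t)^(14-j); the t^12 term has j = 2.
C(14,2) = 91.
Coefficient = C(14,2) · (-4)^2 · 3^12 = 91 · 16 · 531441 = 773778096.

773778096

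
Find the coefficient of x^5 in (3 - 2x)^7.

-6048

The general term is C(7,j)·(3)^j·(-2x)^(7-j); the x^5 term has j = 2.
C(7,2) = 21.
Coefficient = C(7,2) · 3^2 · (-2)^5 = 21 · 9 · (-32) = -6048.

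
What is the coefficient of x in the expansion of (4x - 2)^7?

The general term is C(7,j)·(4x)^j·(-2)^(7-j); the x^1 term has j = 1.
C(7,1) = 7.
Coefficient = C(7,1) · 4^1 · (-2)^6 = 7 · 4 · 64 = 1792.

1792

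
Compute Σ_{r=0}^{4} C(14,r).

1471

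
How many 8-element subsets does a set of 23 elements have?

490314

C(23,8) = (23·22·21·20·19·18·17·16) / 8! = 19769460480 / 40320 = 490314.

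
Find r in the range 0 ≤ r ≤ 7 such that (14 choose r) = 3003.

C(14,r) increases on 0 ≤ r ≤ 7. C(14,5) = 2002 and C(14,6) = 3003, so r = 6.

6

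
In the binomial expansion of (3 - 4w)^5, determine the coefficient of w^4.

The general term is C(5,j)·(3)^j·(-4w)^(5-j); the w^4 term has j = 1.
C(5,1) = 5.
Coefficient = C(5,1) · 3^1 · (-4)^4 = 5 · 3 · 256 = 3840.

3840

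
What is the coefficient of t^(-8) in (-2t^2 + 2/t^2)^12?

General term: C(12,j)·(-2t^2)^j·(2/t^2)^(12-j), with t-exponent 2j − 2(12−j) = 4j − 24.
Set 4j − 24 = -8: j = 4.
C(12,4) = 495; (-2)^4 = 16; 2^8 = 256.
Coefficient = 495 · 16 · 256 = 2027520.

2027520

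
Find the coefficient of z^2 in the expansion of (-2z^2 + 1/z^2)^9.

General term: C(9,j)·(-2z^2)^j·(1/z^2)^(9-j), with z-exponent 2j − 2(9−j) = 4j − 18.
Set 4j − 18 = 2: j = 5.
C(9,5) = 126; (-2)^5 = -32; 1^4 = 1.
Coefficient = 126 · (-32) · 1 = -4032.

-4032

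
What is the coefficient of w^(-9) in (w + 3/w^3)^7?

2835

General term: C(7,j)·(w)^j·(3/w^3)^(7-j), with w-exponent 1j − 3(7−j) = 4j − 21.
Set 4j − 21 = -9: j = 3.
C(7,3) = 35; 1^3 = 1; 3^4 = 81.
Coefficient = 35 · 1 · 81 = 2835.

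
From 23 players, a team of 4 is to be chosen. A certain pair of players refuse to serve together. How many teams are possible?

8645

All 4-subsets: C(23,4) = 8855. Those containing both fixed elements: C(21,2) = 210.
8855 − 210 = 8645.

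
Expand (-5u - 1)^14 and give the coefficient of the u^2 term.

2275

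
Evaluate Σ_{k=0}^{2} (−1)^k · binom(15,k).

91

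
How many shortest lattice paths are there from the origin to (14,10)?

1961256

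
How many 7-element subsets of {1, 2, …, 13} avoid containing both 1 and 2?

1254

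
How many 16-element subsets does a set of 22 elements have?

C(22,16) = C(22,6) by symmetry.
C(22,6) = (22·21·20·19·18·17) / 6! = 53721360 / 720 = 74613.

74613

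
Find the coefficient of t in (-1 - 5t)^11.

The general term is C(11,j)·(-1)^j·(-5t)^(11-j); the t^1 term has j = 10.
C(11,10) = 11.
Coefficient = C(11,10) · (-5)^1 = 11 · (-5) = -55.

-55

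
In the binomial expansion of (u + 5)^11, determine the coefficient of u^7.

206250

The general term is C(11,j)·(u)^j·(5)^(11-j); the u^7 term has j = 7.
C(11,7) = 330.
Coefficient = C(11,7) · 5^4 = 330 · 625 = 206250.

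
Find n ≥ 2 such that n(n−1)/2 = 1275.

51

n(n−1)/2 = 1275 ⇒ n(n−1) = 2550. Since 51·50 = 2550, n = 51.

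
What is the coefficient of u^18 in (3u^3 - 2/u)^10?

General term: C(10,j)·(3u^3)^j·(-2/u)^(10-j), with u-exponent 3j − 1(10−j) = 4j − 10.
Set 4j − 10 = 18: j = 7.
C(10,7) = 120; 3^7 = 2187; (-2)^3 = -8.
Coefficient = 120 · 2187 · (-8) = -2099520.

-2099520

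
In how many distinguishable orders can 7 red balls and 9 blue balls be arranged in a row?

11440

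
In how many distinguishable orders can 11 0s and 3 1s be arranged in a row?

364

Choose positions for the 0s: C(14,11) = 364.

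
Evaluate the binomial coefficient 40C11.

C(40,11) = (40·39·38·37·36·35·34·33·32·31·30) / 11! = 92279715720192000 / 39916800 = 2311801440.

2311801440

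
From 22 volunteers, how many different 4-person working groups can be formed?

7315

This is C(22,4) = 7315.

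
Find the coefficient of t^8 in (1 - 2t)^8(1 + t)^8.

-1791

Coefficient of t^8 = Σ_{j} C(8,j)·(-2)^j·C(8,8-j)·1^(8-j) for j from 0 to 8.
= 1 + (-128) + 3136 + (-25088) + 78400 + (-100352) + 50176 + (-8192) + 256 = -1791.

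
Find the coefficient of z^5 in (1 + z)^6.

6

The general term is C(6,j)·(1)^j·(z)^(6-j); the z^5 term has j = 1.
C(6,1) = 6.
Coefficient = C(6,1) = 6.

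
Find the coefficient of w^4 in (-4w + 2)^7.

71680

The general term is C(7,j)·(-4w)^j·(2)^(7-j); the w^4 term has j = 4.
C(7,4) = 35.
Coefficient = C(7,4) · (-4)^4 · 2^3 = 35 · 256 · 8 = 71680.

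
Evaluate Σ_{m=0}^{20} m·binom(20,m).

10485760

Differentiating (1+x)^20 and setting x=1: Σ m·C(20,m) = 20·2^19 = 10485760.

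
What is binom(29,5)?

118755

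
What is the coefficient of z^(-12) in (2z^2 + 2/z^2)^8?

2048

General term: C(8,j)·(2z^2)^j·(2/z^2)^(8-j), with z-exponent 2j − 2(8−j) = 4j − 16.
Set 4j − 16 = -12: j = 1.
C(8,1) = 8; 2^1 = 2; 2^7 = 128.
Coefficient = 8 · 2 · 128 = 2048.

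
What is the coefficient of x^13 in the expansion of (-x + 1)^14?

The general term is C(14,j)·(-x)^j·(1)^(14-j); the x^13 term has j = 13.
C(14,13) = 14.
Coefficient = C(14,13) · (-1)^13 = 14 · (-1) = -14.

-14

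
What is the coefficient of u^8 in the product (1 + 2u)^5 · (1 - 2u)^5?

1280

Coefficient of u^8 = Σ_{j} C(5,j)·2^j·C(5,8-j)·(-2)^(8-j) for j from 3 to 5.
= (-2560) + 6400 + (-2560) = 1280.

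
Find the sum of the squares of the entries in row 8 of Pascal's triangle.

Σ C(8,j)² is the coefficient of x^8 in (1+x)^8(1+x)^8 = (1+x)^16, i.e. C(16,8) = 12870.

12870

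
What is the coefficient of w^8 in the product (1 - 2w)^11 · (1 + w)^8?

5985

Coefficient of w^8 = Σ_{j} C(11,j)·(-2)^j·C(8,8-j)·1^(8-j) for j from 0 to 8.
= 1 + (-176) + 6160 + (-73920) + 369600 + (-827904) + 827904 + (-337920) + 42240 = 5985.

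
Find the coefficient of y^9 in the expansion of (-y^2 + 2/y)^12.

-25344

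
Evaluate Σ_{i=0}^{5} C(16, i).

1 + 16 + 120 + 560 + 1820 + 4368 = 6885.

6885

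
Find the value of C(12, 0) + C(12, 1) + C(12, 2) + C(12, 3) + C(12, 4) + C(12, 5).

1586

1 + 12 + 66 + 220 + 495 + 792 = 1586.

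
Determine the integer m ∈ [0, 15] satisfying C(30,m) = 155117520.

15

C(30,m) increases on 0 ≤ m ≤ 15. C(30,14) = 145422675 and C(30,15) = 155117520, so m = 15.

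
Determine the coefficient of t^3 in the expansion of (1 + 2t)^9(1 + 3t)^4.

Coefficient of t^3 = Σ_{j} C(9,j)·2^j·C(4,3-j)·3^(3-j) for j from 0 to 3.
= 108 + 972 + 1728 + 672 = 3480.

3480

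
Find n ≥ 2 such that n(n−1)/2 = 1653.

n(n−1)/2 = 1653 ⇒ n(n−1) = 3306. Since 58·57 = 3306, n = 58.

58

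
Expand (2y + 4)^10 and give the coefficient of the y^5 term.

The general term is C(10,j)·(2y)^j·(4)^(10-j); the y^5 term has j = 5.
C(10,5) = 252.
Coefficient = C(10,5) · 2^5 · 4^5 = 252 · 32 · 1024 = 8257536.

8257536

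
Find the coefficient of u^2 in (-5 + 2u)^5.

-5000

The general term is C(5,j)·(-5)^j·(2u)^(5-j); the u^2 term has j = 3.
C(5,3) = 10.
Coefficient = C(5,3) · (-5)^3 · 2^2 = 10 · (-125) · 4 = -5000.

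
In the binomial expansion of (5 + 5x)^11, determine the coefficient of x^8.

The general term is C(11,j)·(5)^j·(5x)^(11-j); the x^8 term has j = 3.
C(11,3) = 165.
Coefficient = C(11,3) · 5^3 · 5^8 = 165 · 125 · 390625 = 8056640625.

8056640625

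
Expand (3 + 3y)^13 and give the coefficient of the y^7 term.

The general term is C(13,j)·(3)^j·(3y)^(13-j); the y^7 term has j = 6.
C(13,6) = 1716.
Coefficient = C(13,6) · 3^6 · 3^7 = 1716 · 729 · 2187 = 2735858268.

2735858268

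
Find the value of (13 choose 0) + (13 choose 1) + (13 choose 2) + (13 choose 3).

378

1 + 13 + 78 + 286 = 378.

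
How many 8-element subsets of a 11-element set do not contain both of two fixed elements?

All 8-subsets: C(11,8) = 165. Those containing both fixed elements: C(9,6) = 84.
165 − 84 = 81.

81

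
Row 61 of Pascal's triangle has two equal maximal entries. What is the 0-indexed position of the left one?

30

For odd n = 61, C(61,r) peaks at r = (n−1)/2 and (n+1)/2; the lower is 30.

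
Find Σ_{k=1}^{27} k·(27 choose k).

1811939328

Differentiating (1+x)^27 and setting x=1: Σ k·C(27,k) = 27·2^26 = 1811939328.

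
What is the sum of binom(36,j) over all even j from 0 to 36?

34359738368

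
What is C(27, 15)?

17383860

C(27,15) = C(27,12) by symmetry.
C(27,12) = (27·26·25·24·23·22·21·20·19·18·17·16) / 12! = 8326896754176000 / 479001600 = 17383860.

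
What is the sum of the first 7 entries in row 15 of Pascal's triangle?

1 + 15 + 105 + 455 + 1365 + 3003 + 5005 = 9949.

9949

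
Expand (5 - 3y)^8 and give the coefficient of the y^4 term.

The general term is C(8,j)·(5)^j·(-3y)^(8-j); the y^4 term has j = 4.
C(8,4) = 70.
Coefficient = C(8,4) · 5^4 · (-3)^4 = 70 · 625 · 81 = 3543750.

3543750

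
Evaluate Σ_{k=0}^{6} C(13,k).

1 + 13 + 78 + 286 + 715 + 1287 + 1716 = 4096.

4096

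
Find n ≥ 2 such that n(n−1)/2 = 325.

26

n(n−1)/2 = 325 ⇒ n(n−1) = 650. Since 26·25 = 650, n = 26.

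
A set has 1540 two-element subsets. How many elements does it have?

56

n(n−1)/2 = 1540 ⇒ n(n−1) = 3080. Since 56·55 = 3080, n = 56.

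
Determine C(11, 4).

330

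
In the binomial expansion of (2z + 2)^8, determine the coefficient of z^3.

14336

The general term is C(8,j)·(2z)^j·(2)^(8-j); the z^3 term has j = 3.
C(8,3) = 56.
Coefficient = C(8,3) · 2^3 · 2^5 = 56 · 8 · 32 = 14336.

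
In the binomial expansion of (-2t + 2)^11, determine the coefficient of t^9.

The general term is C(11,j)·(-2t)^j·(2)^(11-j); the t^9 term has j = 9.
C(11,9) = 55.
Coefficient = C(11,9) · (-2)^9 · 2^2 = 55 · (-512) · 4 = -112640.

-112640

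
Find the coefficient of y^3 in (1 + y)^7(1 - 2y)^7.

49

Coefficient of y^3 = Σ_{j} C(7,j)·1^j·C(7,3-j)·(-2)^(3-j) for j from 0 to 3.
= (-280) + 588 + (-294) + 35 = 49.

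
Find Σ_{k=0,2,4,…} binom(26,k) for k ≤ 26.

Even-k terms of row 26 sum to 2^25 = 33554432.

33554432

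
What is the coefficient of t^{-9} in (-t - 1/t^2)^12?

General term: C(12,j)·(-t)^j·(-1/t^2)^(12-j), with t-exponent 1j − 2(12−j) = 3j − 24.
Set 3j − 24 = -9: j = 5.
C(12,5) = 792; (-1)^5 = -1; (-1)^7 = -1.
Coefficient = 792 · (-1) · (-1) = 792.

792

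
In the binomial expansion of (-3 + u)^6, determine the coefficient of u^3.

The general term is C(6,j)·(-3)^j·(u)^(6-j); the u^3 term has j = 3.
C(6,3) = 20.
Coefficient = C(6,3) · (-3)^3 = 20 · (-27) = -540.

-540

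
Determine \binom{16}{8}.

12870

C(16,8) = (16·15·14·13·12·11·10·9) / 8! = 518918400 / 40320 = 12870.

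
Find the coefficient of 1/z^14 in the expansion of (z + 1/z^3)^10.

210

General term: C(10,j)·(z)^j·(1/z^3)^(10-j), with z-exponent 1j − 3(10−j) = 4j − 30.
Set 4j − 30 = -14: j = 4.
C(10,4) = 210; 1^4 = 1; 1^6 = 1.
Coefficient = 210 · 1 · 1 = 210.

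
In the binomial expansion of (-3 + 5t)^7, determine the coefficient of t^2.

-127575

The general term is C(7,j)·(-3)^j·(5t)^(7-j); the t^2 term has j = 5.
C(7,5) = 21.
Coefficient = C(7,5) · (-3)^5 · 5^2 = 21 · (-243) · 25 = -127575.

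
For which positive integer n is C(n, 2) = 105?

15

n(n−1)/2 = 105 ⇒ n(n−1) = 210. Since 15·14 = 210, n = 15.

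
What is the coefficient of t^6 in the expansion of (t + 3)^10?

The general term is C(10,j)·(t)^j·(3)^(10-j); the t^6 term has j = 6.
C(10,6) = 210.
Coefficient = C(10,6) · 3^4 = 210 · 81 = 17010.

17010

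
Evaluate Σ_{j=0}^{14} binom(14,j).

Setting x = 1 in (1+x)^14 gives Σ C(14,j) = 2^14 = 16384.

16384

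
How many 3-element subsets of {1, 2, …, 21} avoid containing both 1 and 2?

1311

All 3-subsets: C(21,3) = 1330. Those containing both fixed elements: C(19,1) = 19.
1330 − 19 = 1311.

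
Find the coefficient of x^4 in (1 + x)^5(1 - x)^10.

Coefficient of x^4 = Σ_{j} C(5,j)·1^j·C(10,4-j)·(-1)^(4-j) for j from 0 to 4.
= 210 + (-600) + 450 + (-100) + 5 = -35.

-35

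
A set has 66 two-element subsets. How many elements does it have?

12

n(n−1)/2 = 66 ⇒ n(n−1) = 132. Since 12·11 = 132, n = 12.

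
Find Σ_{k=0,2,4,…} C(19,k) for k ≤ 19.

Even-k terms of row 19 sum to 2^18 = 262144.

262144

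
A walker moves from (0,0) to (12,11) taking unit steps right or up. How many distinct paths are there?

1352078

Each path is a sequence of 23 steps with 12 rights: C(23,12) = 1352078.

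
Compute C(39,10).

C(39,10) = (39·38·37·36·35·34·33·32·31·30) / 10! = 2306992893004800 / 3628800 = 635745396.

635745396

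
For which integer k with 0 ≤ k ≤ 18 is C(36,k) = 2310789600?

13

C(36,k) increases on 0 ≤ k ≤ 18. C(36,12) = 1251677700 and C(36,13) = 2310789600, so k = 13.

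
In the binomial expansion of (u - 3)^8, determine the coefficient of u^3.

The general term is C(8,j)·(u)^j·(-3)^(8-j); the u^3 term has j = 3.
C(8,3) = 56.
Coefficient = C(8,3) · (-3)^5 = 56 · (-243) = -13608.

-13608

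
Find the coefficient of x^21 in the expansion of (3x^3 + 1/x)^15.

General term: C(15,j)·(3x^3)^j·(1/x)^(15-j), with x-exponent 3j − 1(15−j) = 4j − 15.
Set 4j − 15 = 21: j = 9.
C(15,9) = 5005; 3^9 = 19683; 1^6 = 1.
Coefficient = 5005 · 19683 · 1 = 98513415.

98513415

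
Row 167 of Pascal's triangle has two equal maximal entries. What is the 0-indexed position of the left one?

For odd n = 167, C(167,j) peaks at j = (n−1)/2 and (n+1)/2; the smaller is 83.

83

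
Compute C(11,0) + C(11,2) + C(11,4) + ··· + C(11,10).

1024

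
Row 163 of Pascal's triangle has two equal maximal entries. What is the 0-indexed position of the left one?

81

For odd n = 163, C(163,m) peaks at m = (n−1)/2 and (n+1)/2; the lesser is 81.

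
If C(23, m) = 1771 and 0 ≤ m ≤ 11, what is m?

C(23,m) increases on 0 ≤ m ≤ 11. C(23,2) = 253 and C(23,3) = 1771, so m = 3.

3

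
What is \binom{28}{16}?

30421755

C(28,16) = C(28,12) by symmetry.
C(28,12) = (28·27·26·25·24·23·22·21·20·19·18·17) / 12! = 14572069319808000 / 479001600 = 30421755.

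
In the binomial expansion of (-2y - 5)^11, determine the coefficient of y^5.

-231000000

The general term is C(11,j)·(-2y)^j·(-5)^(11-j); the y^5 term has j = 5.
C(11,5) = 462.
Coefficient = C(11,5) · (-2)^5 · (-5)^6 = 462 · (-32) · 15625 = -231000000.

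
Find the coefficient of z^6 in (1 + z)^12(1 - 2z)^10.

1416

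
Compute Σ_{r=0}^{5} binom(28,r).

1 + 28 + 378 + 3276 + 20475 + 98280 = 122438.

122438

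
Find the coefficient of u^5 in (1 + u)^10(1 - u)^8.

56

Coefficient of u^5 = Σ_{j} C(10,j)·1^j·C(8,5-j)·(-1)^(5-j) for j from 0 to 5.
= (-56) + 700 + (-2520) + 3360 + (-1680) + 252 = 56.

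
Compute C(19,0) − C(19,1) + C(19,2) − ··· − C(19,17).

The partial alternating sum Σ_{k=0}^{17} (−1)^k C(19,k) = (−1)^17 C(18,17) = -18.

-18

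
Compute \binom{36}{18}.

9075135300

C(36,18) = (36·35·34·33·32·31·30·29·28·27·26·25·24·23·22·21·20·19) / 18! = 58102407620643984998400000 / 6402373705728000 = 9075135300.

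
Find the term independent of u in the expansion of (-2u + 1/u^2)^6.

240

General term: C(6,j)·(-2u)^j·(1/u^2)^(6-j), with u-exponent 1j − 2(6−j) = 3j − 12.
Set 3j − 12 = 0: j = 4.
C(6,4) = 15; (-2)^4 = 16; 1^2 = 1.
Coefficient = 15 · 16 · 1 = 240.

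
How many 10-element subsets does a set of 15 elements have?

3003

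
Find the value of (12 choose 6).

924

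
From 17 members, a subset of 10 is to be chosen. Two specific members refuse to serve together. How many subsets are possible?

13013

All 10-subsets: C(17,10) = 19448. Those containing both fixed elements: C(15,8) = 6435.
19448 − 6435 = 13013.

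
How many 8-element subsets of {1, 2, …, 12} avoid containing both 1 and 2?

All 8-subsets: C(12,8) = 495. Those containing both fixed elements: C(10,6) = 210.
495 − 210 = 285.

285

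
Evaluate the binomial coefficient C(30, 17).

119759850

C(30,17) = C(30,13) by symmetry.
C(30,13) = (30·29·28·27·26·25·24·23·22·21·20·19·18) / 13! = 745747076954880000 / 6227020800 = 119759850.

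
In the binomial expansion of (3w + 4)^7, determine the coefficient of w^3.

241920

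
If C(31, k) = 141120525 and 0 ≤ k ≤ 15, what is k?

12

C(31,k) increases on 0 ≤ k ≤ 15. C(31,11) = 84672315 and C(31,12) = 141120525, so k = 12.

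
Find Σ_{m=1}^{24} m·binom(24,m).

Differentiating (1+x)^24 and setting x=1: Σ m·C(24,m) = 24·2^23 = 201326592.

201326592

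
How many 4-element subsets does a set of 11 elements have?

330

C(11,4) = (11·10·9·8) / 4! = 7920 / 24 = 330.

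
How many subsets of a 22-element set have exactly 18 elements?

7315

Choose the 18 positions: C(22,18) = 7315.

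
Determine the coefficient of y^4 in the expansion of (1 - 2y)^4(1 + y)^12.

Coefficient of y^4 = Σ_{j} C(4,j)·(-2)^j·C(12,4-j)·1^(4-j) for j from 0 to 4.
= 495 + (-1760) + 1584 + (-384) + 16 = -49.

-49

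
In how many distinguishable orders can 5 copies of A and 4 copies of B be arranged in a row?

126

Choose positions for the A's: C(9,5) = 126.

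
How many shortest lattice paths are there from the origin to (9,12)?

Each path is a sequence of 21 steps with 9 rights: C(21,9) = 293930.

293930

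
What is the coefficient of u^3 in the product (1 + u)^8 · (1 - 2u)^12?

Coefficient of u^3 = Σ_{j} C(8,j)·1^j·C(12,3-j)·(-2)^(3-j) for j from 0 to 3.
= (-1760) + 2112 + (-672) + 56 = -264.

-264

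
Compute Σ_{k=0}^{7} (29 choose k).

1 + 29 + 406 + 3654 + 23751 + 118755 + 475020 + 1560780 = 2182396.

2182396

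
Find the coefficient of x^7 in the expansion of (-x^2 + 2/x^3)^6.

-12

General term: C(6,j)·(-x^2)^j·(2/x^3)^(6-j), with x-exponent 2j − 3(6−j) = 5j − 18.
Set 5j − 18 = 7: j = 5.
C(6,5) = 6; (-1)^5 = -1; 2^1 = 2.
Coefficient = 6 · (-1) · 2 = -12.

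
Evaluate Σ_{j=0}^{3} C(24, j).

2325

1 + 24 + 276 + 2024 = 2325.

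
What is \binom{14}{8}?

3003

C(14,8) = C(14,6) by symmetry.
C(14,6) = (14·13·12·11·10·9) / 6! = 2162160 / 720 = 3003.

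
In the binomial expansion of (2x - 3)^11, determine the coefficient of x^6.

-7185024

The general term is C(11,j)·(2x)^j·(-3)^(11-j); the x^6 term has j = 6.
C(11,6) = 462.
Coefficient = C(11,6) · 2^6 · (-3)^5 = 462 · 64 · (-243) = -7185024.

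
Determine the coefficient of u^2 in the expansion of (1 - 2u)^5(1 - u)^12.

226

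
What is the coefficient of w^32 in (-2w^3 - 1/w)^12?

24576

General term: C(12,j)·(-2w^3)^j·(-1/w)^(12-j), with w-exponent 3j − 1(12−j) = 4j − 12.
Set 4j − 12 = 32: j = 11.
C(12,11) = 12; (-2)^11 = -2048; (-1)^1 = -1.
Coefficient = 12 · (-2048) · (-1) = 24576.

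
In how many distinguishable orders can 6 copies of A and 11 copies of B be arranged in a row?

Choose positions for the A's: C(17,6) = 12376.

12376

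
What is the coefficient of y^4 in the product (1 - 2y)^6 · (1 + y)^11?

Coefficient of y^4 = Σ_{j} C(6,j)·(-2)^j·C(11,4-j)·1^(4-j) for j from 0 to 4.
= 330 + (-1980) + 3300 + (-1760) + 240 = 130.

130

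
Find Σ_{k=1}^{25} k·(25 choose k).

Differentiating (1+x)^25 and setting x=1: Σ k·C(25,k) = 25·2^24 = 419430400.

419430400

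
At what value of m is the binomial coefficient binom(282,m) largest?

141

C(282,m) is maximized at m = 282/2 = 141.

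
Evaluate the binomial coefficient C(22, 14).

319770

C(22,14) = C(22,8) by symmetry.
C(22,8) = (22·21·20·19·18·17·16·15) / 8! = 12893126400 / 40320 = 319770.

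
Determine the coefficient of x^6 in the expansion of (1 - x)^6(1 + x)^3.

8

Coefficient of x^6 = Σ_{j} C(6,j)·(-1)^j·C(3,6-j)·1^(6-j) for j from 3 to 6.
= (-20) + 45 + (-18) + 1 = 8.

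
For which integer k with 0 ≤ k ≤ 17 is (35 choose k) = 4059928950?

16

C(35,k) increases on 0 ≤ k ≤ 17. C(35,15) = 3247943160 and C(35,16) = 4059928950, so k = 16.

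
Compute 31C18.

206253075

C(31,18) = C(31,13) by symmetry.
C(31,13) = (31·30·29·28·27·26·25·24·23·22·21·20·19) / 13! = 1284342188088960000 / 6227020800 = 206253075.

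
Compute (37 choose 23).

6107086800

C(37,23) = C(37,14) by symmetry.
C(37,14) = (37·36·35·34·33·32·31·30·29·28·27·26·25·24) / 14! = 532405391434076160000 / 87178291200 = 6107086800.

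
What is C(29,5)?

C(29,5) = (29·28·27·26·25) / 5! = 14250600 / 120 = 118755.

118755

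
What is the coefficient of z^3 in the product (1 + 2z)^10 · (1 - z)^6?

160

Coefficient of z^3 = Σ_{j} C(10,j)·2^j·C(6,3-j)·(-1)^(3-j) for j from 0 to 3.
= (-20) + 300 + (-1080) + 960 = 160.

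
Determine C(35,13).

1476337800

C(35,13) = (35·34·33·32·31·30·29·28·27·26·25·24·23) / 13! = 9193186188426240000 / 6227020800 = 1476337800.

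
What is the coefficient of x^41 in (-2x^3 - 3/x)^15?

-737280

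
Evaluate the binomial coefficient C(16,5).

4368

C(16,5) = (16·15·14·13·12) / 5! = 524160 / 120 = 4368.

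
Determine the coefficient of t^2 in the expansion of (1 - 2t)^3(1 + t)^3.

Coefficient of t^2 = Σ_{j} C(3,j)·(-2)^j·C(3,2-j)·1^(2-j) for j from 0 to 2.
= 3 + (-18) + 12 = -3.

-3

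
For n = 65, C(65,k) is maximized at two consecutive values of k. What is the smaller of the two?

For odd n = 65, C(65,k) peaks at k = (n−1)/2 and (n+1)/2; the smaller is 32.

32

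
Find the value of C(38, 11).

1203322288

C(38,11) = (38·37·36·35·34·33·32·31·30·29·28) / 11! = 48032775105638400 / 39916800 = 1203322288.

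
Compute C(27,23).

17550

C(27,23) = C(27,4) by symmetry.
C(27,4) = (27·26·25·24) / 4! = 421200 / 24 = 17550.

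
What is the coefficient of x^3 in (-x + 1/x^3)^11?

General term: C(11,j)·(-x)^j·(1/x^3)^(11-j), with x-exponent 1j − 3(11−j) = 4j − 33.
Set 4j − 33 = 3: j = 9.
C(11,9) = 55; (-1)^9 = -1; 1^2 = 1.
Coefficient = 55 · (-1) · 1 = -55.

-55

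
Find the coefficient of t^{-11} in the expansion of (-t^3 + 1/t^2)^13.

General term: C(13,j)·(-t^3)^j·(1/t^2)^(13-j), with t-exponent 3j − 2(13−j) = 5j − 26.
Set 5j − 26 = -11: j = 3.
C(13,3) = 286; (-1)^3 = -1; 1^10 = 1.
Coefficient = 286 · (-1) · 1 = -286.

-286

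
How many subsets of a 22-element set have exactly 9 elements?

497420

Choose the 9 positions: C(22,9) = 497420.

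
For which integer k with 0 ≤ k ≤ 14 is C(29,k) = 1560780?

7

C(29,k) increases on 0 ≤ k ≤ 14. C(29,6) = 475020 and C(29,7) = 1560780, so k = 7.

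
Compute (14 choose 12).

C(14,12) = C(14,2) by symmetry.
C(14,2) = (14·13) / 2! = 182 / 2 = 91.

91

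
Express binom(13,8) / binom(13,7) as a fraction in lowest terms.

3/4

C(n,k+1)/C(n,k) = (n−k)/(k+1) = (13−7)/(7+1) = 6/8 = 3/4.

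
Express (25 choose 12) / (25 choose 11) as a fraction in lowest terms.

7/6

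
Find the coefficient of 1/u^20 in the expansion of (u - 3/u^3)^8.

-17496

General term: C(8,j)·(u)^j·(-3/u^3)^(8-j), with u-exponent 1j − 3(8−j) = 4j − 24.
Set 4j − 24 = -20: j = 1.
C(8,1) = 8; 1^1 = 1; (-3)^7 = -2187.
Coefficient = 8 · 1 · (-2187) = -17496.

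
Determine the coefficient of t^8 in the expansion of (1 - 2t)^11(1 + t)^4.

-3168

Coefficient of t^8 = Σ_{j} C(11,j)·(-2)^j·C(4,8-j)·1^(8-j) for j from 4 to 8.
= 5280 + (-59136) + 177408 + (-168960) + 42240 = -3168.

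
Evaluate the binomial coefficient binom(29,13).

67863915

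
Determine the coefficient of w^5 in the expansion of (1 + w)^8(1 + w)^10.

(1 + w)^8(1 + w)^10 = (1 + w)^18, so the coefficient of w^5 is C(18,5)·1^5 = 8568·1 = 8568.

8568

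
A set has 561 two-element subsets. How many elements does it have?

n(n−1)/2 = 561 ⇒ n(n−1) = 1122. Since 34·33 = 1122, n = 34.

34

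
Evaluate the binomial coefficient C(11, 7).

330

C(11,7) = C(11,4) by symmetry.
C(11,4) = (11·10·9·8) / 4! = 7920 / 24 = 330.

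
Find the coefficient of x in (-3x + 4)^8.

The general term is C(8,j)·(-3x)^j·(4)^(8-j); the x^1 term has j = 1.
C(8,1) = 8.
Coefficient = C(8,1) · (-3)^1 · 4^7 = 8 · (-3) · 16384 = -393216.

-393216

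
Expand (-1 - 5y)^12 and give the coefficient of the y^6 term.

The general term is C(12,j)·(-1)^j·(-5y)^(12-j); the y^6 term has j = 6.
C(12,6) = 924.
Coefficient = C(12,6) · (-5)^6 = 924 · 15625 = 14437500.

14437500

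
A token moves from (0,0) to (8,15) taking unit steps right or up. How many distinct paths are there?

490314

Each path is a sequence of 23 steps with 8 rights: C(23,8) = 490314.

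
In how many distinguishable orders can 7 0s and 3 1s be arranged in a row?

Choose positions for the 0s: C(10,7) = 120.

120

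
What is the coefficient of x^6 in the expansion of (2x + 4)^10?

3440640

The general term is C(10,j)·(2x)^j·(4)^(10-j); the x^6 term has j = 6.
C(10,6) = 210.
Coefficient = C(10,6) · 2^6 · 4^4 = 210 · 64 · 256 = 3440640.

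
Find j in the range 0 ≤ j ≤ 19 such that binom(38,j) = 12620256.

C(38,j) increases on 0 ≤ j ≤ 19. C(38,6) = 2760681 and C(38,7) = 12620256, so j = 7.

7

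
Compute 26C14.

9657700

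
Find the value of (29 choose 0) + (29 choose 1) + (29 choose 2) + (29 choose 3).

1 + 29 + 406 + 3654 = 4090.

4090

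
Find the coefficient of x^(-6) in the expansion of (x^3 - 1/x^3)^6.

15

General term: C(6,j)·(x^3)^j·(-1/x^3)^(6-j), with x-exponent 3j − 3(6−j) = 6j − 18.
Set 6j − 18 = -6: j = 2.
C(6,2) = 15; 1^2 = 1; (-1)^4 = 1.
Coefficient = 15 · 1 · 1 = 15.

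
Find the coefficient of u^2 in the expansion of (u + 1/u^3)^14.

364

General term: C(14,j)·(u)^j·(1/u^3)^(14-j), with u-exponent 1j − 3(14−j) = 4j − 42.
Set 4j − 42 = 2: j = 11.
C(14,11) = 364; 1^11 = 1; 1^3 = 1.
Coefficient = 364 · 1 · 1 = 364.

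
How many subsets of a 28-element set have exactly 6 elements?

Choose the 6 positions: C(28,6) = 376740.

376740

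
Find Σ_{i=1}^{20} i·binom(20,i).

Differentiating (1+x)^20 and setting x=1: Σ i·C(20,i) = 20·2^19 = 10485760.

10485760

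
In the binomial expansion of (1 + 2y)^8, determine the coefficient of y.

The general term is C(8,j)·(1)^j·(2y)^(8-j); the y^1 term has j = 7.
C(8,7) = 8.
Coefficient = C(8,7) · 2^1 = 8 · 2 = 16.

16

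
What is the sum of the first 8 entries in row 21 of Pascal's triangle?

198440

1 + 21 + 210 + 1330 + 5985 + 20349 + 54264 + 116280 = 198440.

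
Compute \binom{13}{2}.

78

C(13,2) = (13·12) / 2! = 156 / 2 = 78.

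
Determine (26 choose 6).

230230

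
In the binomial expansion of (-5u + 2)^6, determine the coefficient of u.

The general term is C(6,j)·(-5u)^j·(2)^(6-j); the u^1 term has j = 1.
C(6,1) = 6.
Coefficient = C(6,1) · (-5)^1 · 2^5 = 6 · (-5) · 32 = -960.

-960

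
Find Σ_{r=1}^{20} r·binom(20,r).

10485760

Since r·C(20,r) = 20·C(19,r−1), the sum is 20·2^19 = 20·524288 = 10485760.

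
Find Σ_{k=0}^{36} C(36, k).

68719476736

The entries of row 36 sum to 2^36 = 68719476736.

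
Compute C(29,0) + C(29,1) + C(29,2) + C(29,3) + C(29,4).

1 + 29 + 406 + 3654 + 23751 = 27841.

27841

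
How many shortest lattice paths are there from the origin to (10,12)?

646646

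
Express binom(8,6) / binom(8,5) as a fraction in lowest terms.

1/2

C(n,k+1)/C(n,k) = (n−k)/(k+1) = (8−5)/(5+1) = 3/6 = 1/2.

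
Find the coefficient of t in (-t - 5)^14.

17089843750

The general term is C(14,j)·(-t)^j·(-5)^(14-j); the t^1 term has j = 1.
C(14,1) = 14.
Coefficient = C(14,1) · (-1)^1 · (-5)^13 = 14 · (-1) · (-1220703125) = 17089843750.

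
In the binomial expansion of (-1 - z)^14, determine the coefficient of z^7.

The general term is C(14,j)·(-1)^j·(-z)^(14-j); the z^7 term has j = 7.
C(14,7) = 3432.
Coefficient = C(14,7) · (-1)^7 · (-1)^7 = 3432 · (-1) · (-1) = 3432.

3432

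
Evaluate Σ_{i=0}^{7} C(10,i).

968

1 + 10 + 45 + 120 + 210 + 252 + 210 + 120 = 968.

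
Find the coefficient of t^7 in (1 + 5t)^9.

2812500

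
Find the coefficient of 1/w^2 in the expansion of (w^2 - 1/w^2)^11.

General term: C(11,j)·(w^2)^j·(-1/w^2)^(11-j), with w-exponent 2j − 2(11−j) = 4j − 22.
Set 4j − 22 = -2: j = 5.
C(11,5) = 462; 1^5 = 1; (-1)^6 = 1.
Coefficient = 462 · 1 · 1 = 462.

462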